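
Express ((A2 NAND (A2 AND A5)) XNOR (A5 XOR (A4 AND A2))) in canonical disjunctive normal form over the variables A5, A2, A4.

(NOT A5 AND A2 AND A4) OR (A5 AND NOT A2 AND NOT A4) OR (A5 AND NOT A2 AND A4) OR (A5 AND A2 AND A4)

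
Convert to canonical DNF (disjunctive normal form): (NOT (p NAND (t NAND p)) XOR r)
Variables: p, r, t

(NOT p AND r AND NOT t) OR (NOT p AND r AND t) OR (p AND NOT r AND NOT t) OR (p AND r AND t)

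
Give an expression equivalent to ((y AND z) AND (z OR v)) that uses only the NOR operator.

((((y NOR y) NOR (z NOR z)) NOR ((y NOR y) NOR (z NOR z))) NOR (((z NOR v) NOR (z NOR v)) NOR ((z NOR v) NOR (z NOR v))))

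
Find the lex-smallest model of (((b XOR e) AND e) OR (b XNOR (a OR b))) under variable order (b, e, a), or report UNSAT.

b=0, e=0, a=0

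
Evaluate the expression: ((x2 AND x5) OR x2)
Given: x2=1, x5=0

Substituting: ((1 AND 0) OR 1)
= 1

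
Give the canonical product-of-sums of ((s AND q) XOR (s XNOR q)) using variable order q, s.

ΠM(1, 2, 3) = (q OR NOT s) AND (NOT q OR s) AND (NOT q OR NOT s)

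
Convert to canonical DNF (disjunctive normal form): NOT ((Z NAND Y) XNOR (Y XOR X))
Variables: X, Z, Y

(NOT X AND NOT Z AND NOT Y) OR (NOT X AND Z AND NOT Y) OR (NOT X AND Z AND Y) OR (X AND NOT Z AND Y)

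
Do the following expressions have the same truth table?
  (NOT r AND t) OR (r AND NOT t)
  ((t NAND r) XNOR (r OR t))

Yes, they are equivalent — the two output columns agree on all 4 assignments:
r | t | Expression 1 | Expression 2
-----------------------------------
0 | 0 | 0 | 0
0 | 1 | 1 | 1
1 | 0 | 1 | 1
1 | 1 | 0 | 0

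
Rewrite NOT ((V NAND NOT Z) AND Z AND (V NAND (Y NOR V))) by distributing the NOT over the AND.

NOT (V NAND NOT Z) OR NOT Z OR NOT (V NAND (Y NOR V))
De Morgan's: NOT(AND of terms) = OR of negations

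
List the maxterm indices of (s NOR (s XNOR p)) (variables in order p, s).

ΠM(0, 1, 3) = (p OR s) AND (p OR NOT s) AND (NOT p OR NOT s)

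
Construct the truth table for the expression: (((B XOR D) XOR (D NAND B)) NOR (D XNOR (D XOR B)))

D | B | Output
--------------
0 | 0 | 0
0 | 1 | 1
1 | 0 | 0
1 | 1 | 1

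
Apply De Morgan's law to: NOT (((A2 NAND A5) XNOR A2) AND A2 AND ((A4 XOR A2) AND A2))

NOT ((A2 NAND A5) XNOR A2) OR NOT A2 OR NOT ((A4 XOR A2) AND A2)
De Morgan's: NOT(AND of terms) = OR of negations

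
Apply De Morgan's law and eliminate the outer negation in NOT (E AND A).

NOT E OR NOT A
De Morgan's: NOT(AND of terms) = OR of negations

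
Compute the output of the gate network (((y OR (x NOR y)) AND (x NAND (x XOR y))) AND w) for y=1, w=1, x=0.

Substituting: (((1 OR (0 NOR 1)) AND (0 NAND (0 XOR 1))) AND 1)
= 1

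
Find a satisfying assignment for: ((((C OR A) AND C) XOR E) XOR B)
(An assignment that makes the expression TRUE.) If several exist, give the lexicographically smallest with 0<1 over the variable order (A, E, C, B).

A=0, E=0, C=0, B=1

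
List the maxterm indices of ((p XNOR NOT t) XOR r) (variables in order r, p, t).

ΠM(0, 3, 5, 6) = (r OR p OR t) AND (r OR NOT p OR NOT t) AND (NOT r OR p OR NOT t) AND (NOT r OR NOT p OR t)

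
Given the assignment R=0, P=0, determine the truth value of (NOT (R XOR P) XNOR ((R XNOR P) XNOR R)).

Substituting: (NOT (0 XOR 0) XNOR ((0 XNOR 0) XNOR 0))
= 0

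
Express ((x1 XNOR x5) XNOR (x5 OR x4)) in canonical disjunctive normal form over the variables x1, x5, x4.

(NOT x1 AND NOT x5 AND x4) OR (x1 AND NOT x5 AND NOT x4) OR (x1 AND x5 AND NOT x4) OR (x1 AND x5 AND x4)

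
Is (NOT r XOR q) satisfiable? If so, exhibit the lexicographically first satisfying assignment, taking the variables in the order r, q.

r=0, q=0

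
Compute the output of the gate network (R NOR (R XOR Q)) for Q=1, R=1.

Substituting: (1 NOR (1 XOR 1))
= 0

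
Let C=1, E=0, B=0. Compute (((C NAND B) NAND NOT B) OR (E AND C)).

Substituting: (((1 NAND 0) NAND NOT 0) OR (0 AND 1))
= 0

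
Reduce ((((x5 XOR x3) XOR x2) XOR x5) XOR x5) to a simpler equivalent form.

By XOR self-cancellation ((E XOR v) XOR v = E):
= ((x5 XOR x3) XOR x2)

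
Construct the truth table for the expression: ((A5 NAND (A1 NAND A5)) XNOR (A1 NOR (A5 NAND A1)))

A5 | A1 | Output
----------------
0 | 0 | 0
0 | 1 | 0
1 | 0 | 1
1 | 1 | 0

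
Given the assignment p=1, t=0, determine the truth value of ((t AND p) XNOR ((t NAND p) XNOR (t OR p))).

Substituting: ((0 AND 1) XNOR ((0 NAND 1) XNOR (0 OR 1)))
= 0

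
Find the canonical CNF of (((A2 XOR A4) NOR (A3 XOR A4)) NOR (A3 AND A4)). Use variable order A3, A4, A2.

(A3 OR A4 OR A2) AND (NOT A3 OR NOT A4 OR A2) AND (NOT A3 OR NOT A4 OR NOT A2)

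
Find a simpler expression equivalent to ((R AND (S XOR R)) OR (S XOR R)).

By absorption (E OR (E AND v) = E):
= (S XOR R)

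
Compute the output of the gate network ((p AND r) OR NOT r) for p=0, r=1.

Substituting: ((0 AND 1) OR NOT 1)
= 0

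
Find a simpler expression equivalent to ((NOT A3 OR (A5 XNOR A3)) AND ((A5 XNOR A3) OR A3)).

By distribution ((E OR v) AND (E OR NOT v) = E):
= (A5 XNOR A3)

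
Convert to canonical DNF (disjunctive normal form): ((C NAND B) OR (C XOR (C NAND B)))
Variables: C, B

(NOT C AND NOT B) OR (NOT C AND B) OR (C AND NOT B) OR (C AND B)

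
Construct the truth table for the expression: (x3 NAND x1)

x3 | x1 | Output
----------------
0 | 0 | 1
0 | 1 | 1
1 | 0 | 1
1 | 1 | 0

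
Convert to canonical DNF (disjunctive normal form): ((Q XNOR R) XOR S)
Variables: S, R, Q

(NOT S AND NOT R AND NOT Q) OR (NOT S AND R AND Q) OR (S AND NOT R AND Q) OR (S AND R AND NOT Q)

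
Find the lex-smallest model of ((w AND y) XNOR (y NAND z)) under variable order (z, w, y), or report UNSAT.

z=0, w=1, y=1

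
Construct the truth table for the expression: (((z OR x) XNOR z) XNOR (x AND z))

z | x | Output
--------------
0 | 0 | 0
0 | 1 | 1
1 | 0 | 0
1 | 1 | 1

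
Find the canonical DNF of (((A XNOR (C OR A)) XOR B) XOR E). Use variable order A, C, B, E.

(NOT A AND NOT C AND NOT B AND NOT E) OR (NOT A AND NOT C AND B AND E) OR (NOT A AND C AND NOT B AND E) OR (NOT A AND C AND B AND NOT E) OR (A AND NOT C AND NOT B AND NOT E) OR (A AND NOT C AND B AND E) OR (A AND C AND NOT B AND NOT E) OR (A AND C AND B AND E)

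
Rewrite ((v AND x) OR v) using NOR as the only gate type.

((((v NOR v) NOR (x NOR x)) NOR v) NOR (((v NOR v) NOR (x NOR x)) NOR v))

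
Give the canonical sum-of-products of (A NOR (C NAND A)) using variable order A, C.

Σm() = FALSE (no minterms)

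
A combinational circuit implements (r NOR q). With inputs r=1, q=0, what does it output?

Substituting: (1 NOR 0)
= 0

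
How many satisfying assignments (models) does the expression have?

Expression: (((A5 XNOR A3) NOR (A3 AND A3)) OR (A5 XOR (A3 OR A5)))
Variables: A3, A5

Satisfying assignments: (0,1), (1,0)
Count: 2 out of 4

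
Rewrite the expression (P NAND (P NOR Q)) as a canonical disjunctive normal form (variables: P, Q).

(NOT P AND NOT Q) OR (NOT P AND Q) OR (P AND NOT Q) OR (P AND Q)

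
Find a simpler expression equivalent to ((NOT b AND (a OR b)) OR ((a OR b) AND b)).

By distribution ((E AND v) OR (E AND NOT v) = E):
= (a OR b)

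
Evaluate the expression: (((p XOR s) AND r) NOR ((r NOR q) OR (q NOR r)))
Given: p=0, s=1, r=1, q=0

Substituting: (((0 XOR 1) AND 1) NOR ((1 NOR 0) OR (0 NOR 1)))
= 0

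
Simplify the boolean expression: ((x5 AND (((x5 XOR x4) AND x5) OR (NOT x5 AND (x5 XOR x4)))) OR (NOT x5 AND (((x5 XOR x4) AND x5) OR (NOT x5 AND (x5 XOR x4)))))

By distribution ((E AND v) OR (E AND NOT v) = E) then distribution ((E AND v) OR (E AND NOT v) = E):
= (x5 XOR x4)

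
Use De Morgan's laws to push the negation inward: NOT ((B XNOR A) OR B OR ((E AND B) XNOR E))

NOT (B XNOR A) AND NOT B AND NOT ((E AND B) XNOR E)
De Morgan's: NOT(OR of terms) = AND of negations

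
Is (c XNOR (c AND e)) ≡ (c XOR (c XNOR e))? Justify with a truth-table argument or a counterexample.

No. Counterexample: with c=0, e=1, Expression 1 = 1 but Expression 2 = 0.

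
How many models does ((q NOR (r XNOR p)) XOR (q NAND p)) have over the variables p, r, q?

Satisfying assignments: (0,0,0), (0,0,1), (0,1,1), (1,1,0)
Count: 4 out of 8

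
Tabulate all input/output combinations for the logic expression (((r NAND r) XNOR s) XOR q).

r | s | q | Output
------------------
0 | 0 | 0 | 0
0 | 0 | 1 | 1
0 | 1 | 0 | 1
0 | 1 | 1 | 0
1 | 0 | 0 | 1
1 | 0 | 1 | 0
1 | 1 | 0 | 0
1 | 1 | 1 | 1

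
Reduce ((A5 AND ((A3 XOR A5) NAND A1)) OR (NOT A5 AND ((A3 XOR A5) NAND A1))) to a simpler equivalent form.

By distribution ((E AND v) OR (E AND NOT v) = E):
= ((A3 XOR A5) NAND A1)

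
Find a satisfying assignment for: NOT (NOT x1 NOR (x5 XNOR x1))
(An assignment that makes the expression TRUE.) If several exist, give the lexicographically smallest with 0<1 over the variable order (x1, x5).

x1=0, x5=0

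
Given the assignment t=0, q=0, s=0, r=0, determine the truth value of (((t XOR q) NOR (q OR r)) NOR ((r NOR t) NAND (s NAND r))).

Substituting: (((0 XOR 0) NOR (0 OR 0)) NOR ((0 NOR 0) NAND (0 NAND 0)))
= 0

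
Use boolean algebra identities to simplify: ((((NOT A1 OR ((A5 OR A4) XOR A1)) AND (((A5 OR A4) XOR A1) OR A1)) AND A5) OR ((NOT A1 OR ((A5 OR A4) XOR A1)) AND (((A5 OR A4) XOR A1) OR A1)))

By absorption (E OR (E AND v) = E) then distribution ((E OR v) AND (E OR NOT v) = E):
= ((A5 OR A4) XOR A1)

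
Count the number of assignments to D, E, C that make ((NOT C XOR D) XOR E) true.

Satisfying assignments: (0,0,0), (0,1,1), (1,0,1), (1,1,0)
Count: 4 out of 8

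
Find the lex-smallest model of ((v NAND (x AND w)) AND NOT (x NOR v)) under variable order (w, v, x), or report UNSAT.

w=0, v=0, x=1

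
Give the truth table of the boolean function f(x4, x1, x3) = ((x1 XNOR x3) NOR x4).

x4 | x1 | x3 | Output
---------------------
0 | 0 | 0 | 0
0 | 0 | 1 | 1
0 | 1 | 0 | 1
0 | 1 | 1 | 0
1 | 0 | 0 | 0
1 | 0 | 1 | 0
1 | 1 | 0 | 0
1 | 1 | 1 | 0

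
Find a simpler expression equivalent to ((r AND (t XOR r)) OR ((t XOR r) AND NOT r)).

By distribution ((E AND v) OR (E AND NOT v) = E):
= (t XOR r)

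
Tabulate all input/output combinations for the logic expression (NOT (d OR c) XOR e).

d | c | e | Output
------------------
0 | 0 | 0 | 1
0 | 0 | 1 | 0
0 | 1 | 0 | 0
0 | 1 | 1 | 1
1 | 0 | 0 | 0
1 | 0 | 1 | 1
1 | 1 | 0 | 0
1 | 1 | 1 | 1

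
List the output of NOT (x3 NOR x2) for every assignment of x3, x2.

x3 | x2 | Output
----------------
0 | 0 | 0
0 | 1 | 1
1 | 0 | 1
1 | 1 | 1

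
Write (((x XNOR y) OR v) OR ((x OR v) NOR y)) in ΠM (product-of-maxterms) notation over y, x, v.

ΠM(2, 4) = (y OR NOT x OR v) AND (NOT y OR x OR v)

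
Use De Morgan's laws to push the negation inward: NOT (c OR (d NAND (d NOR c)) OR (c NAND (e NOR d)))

NOT c AND NOT (d NAND (d NOR c)) AND NOT (c NAND (e NOR d))
De Morgan's: NOT(OR of terms) = AND of negations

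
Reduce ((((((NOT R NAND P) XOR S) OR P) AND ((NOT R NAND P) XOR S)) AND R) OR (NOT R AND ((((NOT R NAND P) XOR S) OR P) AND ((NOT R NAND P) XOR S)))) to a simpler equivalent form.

By distribution ((E AND v) OR (E AND NOT v) = E) then absorption (E AND (E OR v) = E):
= ((NOT R NAND P) XOR S)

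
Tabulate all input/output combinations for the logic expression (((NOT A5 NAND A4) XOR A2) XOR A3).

A5 | A2 | A4 | A3 | Output
--------------------------
0 | 0 | 0 | 0 | 1
0 | 0 | 0 | 1 | 0
0 | 0 | 1 | 0 | 0
0 | 0 | 1 | 1 | 1
0 | 1 | 0 | 0 | 0
0 | 1 | 0 | 1 | 1
0 | 1 | 1 | 0 | 1
0 | 1 | 1 | 1 | 0
1 | 0 | 0 | 0 | 1
1 | 0 | 0 | 1 | 0
1 | 0 | 1 | 0 | 1
1 | 0 | 1 | 1 | 0
1 | 1 | 0 | 0 | 0
1 | 1 | 0 | 1 | 1
1 | 1 | 1 | 0 | 0
1 | 1 | 1 | 1 | 1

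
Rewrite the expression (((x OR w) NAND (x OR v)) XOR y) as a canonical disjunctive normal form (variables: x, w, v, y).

(NOT x AND NOT w AND NOT v AND NOT y) OR (NOT x AND NOT w AND v AND NOT y) OR (NOT x AND w AND NOT v AND NOT y) OR (NOT x AND w AND v AND y) OR (x AND NOT w AND NOT v AND y) OR (x AND NOT w AND v AND y) OR (x AND w AND NOT v AND y) OR (x AND w AND v AND y)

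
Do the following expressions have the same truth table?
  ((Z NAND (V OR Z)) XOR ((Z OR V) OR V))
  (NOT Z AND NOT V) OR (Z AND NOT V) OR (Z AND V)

Yes, they are equivalent — the two output columns agree on all 4 assignments:
Z | V | Expression 1 | Expression 2
-----------------------------------
0 | 0 | 1 | 1
0 | 1 | 0 | 0
1 | 0 | 1 | 1
1 | 1 | 1 | 1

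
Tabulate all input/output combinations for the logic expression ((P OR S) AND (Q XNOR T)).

S | Q | T | P | Output
----------------------
0 | 0 | 0 | 0 | 0
0 | 0 | 0 | 1 | 1
0 | 0 | 1 | 0 | 0
0 | 0 | 1 | 1 | 0
0 | 1 | 0 | 0 | 0
0 | 1 | 0 | 1 | 0
0 | 1 | 1 | 0 | 0
0 | 1 | 1 | 1 | 1
1 | 0 | 0 | 0 | 1
1 | 0 | 0 | 1 | 1
1 | 0 | 1 | 0 | 0
1 | 0 | 1 | 1 | 0
1 | 1 | 0 | 0 | 0
1 | 1 | 0 | 1 | 0
1 | 1 | 1 | 0 | 1
1 | 1 | 1 | 1 | 1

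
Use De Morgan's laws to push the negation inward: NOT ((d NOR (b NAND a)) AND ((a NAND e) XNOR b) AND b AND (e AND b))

NOT (d NOR (b NAND a)) OR NOT ((a NAND e) XNOR b) OR NOT b OR NOT (e AND b)
De Morgan's: NOT(AND of terms) = OR of negations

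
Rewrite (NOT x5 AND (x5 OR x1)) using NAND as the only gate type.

(((x5 NAND x5) NAND ((x5 NAND x5) NAND (x1 NAND x1))) NAND ((x5 NAND x5) NAND ((x5 NAND x5) NAND (x1 NAND x1))))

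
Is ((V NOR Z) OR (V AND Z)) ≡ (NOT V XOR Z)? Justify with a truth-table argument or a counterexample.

Yes, they are equivalent — the two output columns agree on all 4 assignments:
V | Z | Expression 1 | Expression 2
-----------------------------------
0 | 0 | 1 | 1
0 | 1 | 0 | 0
1 | 0 | 0 | 0
1 | 1 | 1 | 1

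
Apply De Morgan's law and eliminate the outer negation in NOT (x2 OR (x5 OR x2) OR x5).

NOT x2 AND NOT (x5 OR x2) AND NOT x5
De Morgan's: NOT(OR of terms) = AND of negations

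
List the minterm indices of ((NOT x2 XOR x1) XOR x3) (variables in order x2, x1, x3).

Σm(0, 3, 5, 6) = (NOT x2 AND NOT x1 AND NOT x3) OR (NOT x2 AND x1 AND x3) OR (x2 AND NOT x1 AND x3) OR (x2 AND x1 AND NOT x3)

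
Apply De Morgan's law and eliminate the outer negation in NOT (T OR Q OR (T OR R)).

NOT T AND NOT Q AND NOT (T OR R)
De Morgan's: NOT(OR of terms) = AND of negations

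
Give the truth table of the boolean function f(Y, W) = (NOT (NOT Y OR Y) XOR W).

Y | W | Output
--------------
0 | 0 | 0
0 | 1 | 1
1 | 0 | 0
1 | 1 | 1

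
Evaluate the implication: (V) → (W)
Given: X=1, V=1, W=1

Antecedent (V) = 1; consequent (W) = 1.
1 → 1 = 1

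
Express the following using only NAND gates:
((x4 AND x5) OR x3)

((((x4 NAND x5) NAND (x4 NAND x5)) NAND ((x4 NAND x5) NAND (x4 NAND x5))) NAND (x3 NAND x3))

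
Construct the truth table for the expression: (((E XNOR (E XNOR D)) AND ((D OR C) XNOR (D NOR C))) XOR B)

C | B | E | D | Output
----------------------
0 | 0 | 0 | 0 | 0
0 | 0 | 0 | 1 | 0
0 | 0 | 1 | 0 | 0
0 | 0 | 1 | 1 | 0
0 | 1 | 0 | 0 | 1
0 | 1 | 0 | 1 | 1
0 | 1 | 1 | 0 | 1
0 | 1 | 1 | 1 | 1
1 | 0 | 0 | 0 | 0
1 | 0 | 0 | 1 | 0
1 | 0 | 1 | 0 | 0
1 | 0 | 1 | 1 | 0
1 | 1 | 0 | 0 | 1
1 | 1 | 0 | 1 | 1
1 | 1 | 1 | 0 | 1
1 | 1 | 1 | 1 | 1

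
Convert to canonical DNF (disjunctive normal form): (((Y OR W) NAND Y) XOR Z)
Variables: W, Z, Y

(NOT W AND NOT Z AND NOT Y) OR (NOT W AND Z AND Y) OR (W AND NOT Z AND NOT Y) OR (W AND Z AND Y)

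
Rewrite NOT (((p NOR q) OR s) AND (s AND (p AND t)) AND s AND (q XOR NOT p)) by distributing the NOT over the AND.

NOT ((p NOR q) OR s) OR NOT (s AND (p AND t)) OR NOT s OR NOT (q XOR NOT p)
De Morgan's: NOT(AND of terms) = OR of negations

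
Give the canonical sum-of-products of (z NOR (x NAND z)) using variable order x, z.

Σm() = FALSE (no minterms)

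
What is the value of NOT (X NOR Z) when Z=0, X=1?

Substituting: NOT (1 NOR 0)
= 1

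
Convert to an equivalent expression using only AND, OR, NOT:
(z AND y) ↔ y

((z AND y) AND y) OR (NOT (z AND y) AND NOT y)
(Biconditional = both true or both false)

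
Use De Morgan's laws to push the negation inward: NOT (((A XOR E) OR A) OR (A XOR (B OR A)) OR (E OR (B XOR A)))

NOT ((A XOR E) OR A) AND NOT (A XOR (B OR A)) AND NOT (E OR (B XOR A))
De Morgan's: NOT(OR of terms) = AND of negations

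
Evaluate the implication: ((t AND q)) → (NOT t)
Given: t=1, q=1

Antecedent ((t AND q)) = 1; consequent (NOT t) = 0.
1 → 0 = 0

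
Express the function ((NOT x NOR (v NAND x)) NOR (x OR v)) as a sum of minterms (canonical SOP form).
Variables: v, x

Σm(0) = (NOT v AND NOT x)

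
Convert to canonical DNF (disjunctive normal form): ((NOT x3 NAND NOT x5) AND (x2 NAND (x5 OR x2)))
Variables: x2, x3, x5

(NOT x2 AND NOT x3 AND x5) OR (NOT x2 AND x3 AND NOT x5) OR (NOT x2 AND x3 AND x5)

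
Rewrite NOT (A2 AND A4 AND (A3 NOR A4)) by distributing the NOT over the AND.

NOT A2 OR NOT A4 OR NOT (A3 NOR A4)
De Morgan's: NOT(AND of terms) = OR of negations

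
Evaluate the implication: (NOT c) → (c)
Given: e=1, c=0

Antecedent (NOT c) = 1; consequent (c) = 0.
1 → 0 = 0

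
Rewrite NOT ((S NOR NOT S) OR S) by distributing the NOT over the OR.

NOT (S NOR NOT S) AND NOT S
De Morgan's: NOT(OR of terms) = AND of negations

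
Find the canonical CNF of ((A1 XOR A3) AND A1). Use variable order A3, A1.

(A3 OR A1) AND (NOT A3 OR A1) AND (NOT A3 OR NOT A1)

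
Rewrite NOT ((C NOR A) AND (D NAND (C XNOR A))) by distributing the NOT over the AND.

NOT (C NOR A) OR NOT (D NAND (C XNOR A))
De Morgan's: NOT(AND of terms) = OR of negations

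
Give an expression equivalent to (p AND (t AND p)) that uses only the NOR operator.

((p NOR p) NOR (((t NOR t) NOR (p NOR p)) NOR ((t NOR t) NOR (p NOR p))))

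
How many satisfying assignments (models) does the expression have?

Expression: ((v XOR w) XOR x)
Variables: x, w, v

Satisfying assignments: (0,0,1), (0,1,0), (1,0,0), (1,1,1)
Count: 4 out of 8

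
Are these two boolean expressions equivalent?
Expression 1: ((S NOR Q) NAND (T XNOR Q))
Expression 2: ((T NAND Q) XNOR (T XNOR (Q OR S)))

No. Counterexample: with T=0, Q=0, S=0, Expression 1 = 0 but Expression 2 = 1.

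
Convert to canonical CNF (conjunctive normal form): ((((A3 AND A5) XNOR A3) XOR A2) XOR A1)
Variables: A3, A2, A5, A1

(A3 OR A2 OR A5 OR NOT A1) AND (A3 OR A2 OR NOT A5 OR NOT A1) AND (A3 OR NOT A2 OR A5 OR A1) AND (A3 OR NOT A2 OR NOT A5 OR A1) AND (NOT A3 OR A2 OR A5 OR A1) AND (NOT A3 OR A2 OR NOT A5 OR NOT A1) AND (NOT A3 OR NOT A2 OR A5 OR NOT A1) AND (NOT A3 OR NOT A2 OR NOT A5 OR A1)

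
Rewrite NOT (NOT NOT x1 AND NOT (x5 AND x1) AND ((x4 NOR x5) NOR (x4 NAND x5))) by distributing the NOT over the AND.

NOT x1 OR (x5 AND x1) OR NOT ((x4 NOR x5) NOR (x4 NAND x5))
De Morgan's: NOT(AND of terms) = OR of negations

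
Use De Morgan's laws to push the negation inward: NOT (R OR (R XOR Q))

NOT R AND NOT (R XOR Q)
De Morgan's: NOT(OR of terms) = AND of negations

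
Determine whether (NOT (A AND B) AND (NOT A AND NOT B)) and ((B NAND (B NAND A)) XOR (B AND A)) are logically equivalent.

No. Counterexample: with B=0, A=1, Expression 1 = 0 but Expression 2 = 1.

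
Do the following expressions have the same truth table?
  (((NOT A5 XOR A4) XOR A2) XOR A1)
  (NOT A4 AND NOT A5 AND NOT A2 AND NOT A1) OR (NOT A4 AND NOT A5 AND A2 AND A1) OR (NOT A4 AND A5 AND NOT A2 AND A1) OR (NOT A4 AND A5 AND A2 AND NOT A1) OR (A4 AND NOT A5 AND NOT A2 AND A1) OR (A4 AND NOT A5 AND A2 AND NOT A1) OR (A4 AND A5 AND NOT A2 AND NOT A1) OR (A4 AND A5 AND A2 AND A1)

Yes, they are equivalent — the two output columns agree on all 16 assignments:
A4 | A5 | A2 | A1 | Expression 1 | Expression 2
-----------------------------------------------
0 | 0 | 0 | 0 | 1 | 1
0 | 0 | 0 | 1 | 0 | 0
0 | 0 | 1 | 0 | 0 | 0
0 | 0 | 1 | 1 | 1 | 1
0 | 1 | 0 | 0 | 0 | 0
0 | 1 | 0 | 1 | 1 | 1
0 | 1 | 1 | 0 | 1 | 1
0 | 1 | 1 | 1 | 0 | 0
1 | 0 | 0 | 0 | 0 | 0
1 | 0 | 0 | 1 | 1 | 1
1 | 0 | 1 | 0 | 1 | 1
1 | 0 | 1 | 1 | 0 | 0
1 | 1 | 0 | 0 | 1 | 1
1 | 1 | 0 | 1 | 0 | 0
1 | 1 | 1 | 0 | 0 | 0
1 | 1 | 1 | 1 | 1 | 1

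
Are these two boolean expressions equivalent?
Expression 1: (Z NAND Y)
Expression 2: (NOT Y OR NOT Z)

Yes, they are equivalent — the two output columns agree on all 4 assignments:
Y | Z | Expression 1 | Expression 2
-----------------------------------
0 | 0 | 1 | 1
0 | 1 | 1 | 1
1 | 0 | 1 | 1
1 | 1 | 0 | 0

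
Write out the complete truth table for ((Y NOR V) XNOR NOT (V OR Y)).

Y | V | Output
--------------
0 | 0 | 1
0 | 1 | 1
1 | 0 | 1
1 | 1 | 1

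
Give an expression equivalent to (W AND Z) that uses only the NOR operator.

((W NOR W) NOR (Z NOR Z))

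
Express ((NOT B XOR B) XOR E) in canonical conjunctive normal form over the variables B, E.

(B OR NOT E) AND (NOT B OR NOT E)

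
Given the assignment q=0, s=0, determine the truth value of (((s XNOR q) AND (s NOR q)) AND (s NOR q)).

Substituting: (((0 XNOR 0) AND (0 NOR 0)) AND (0 NOR 0))
= 1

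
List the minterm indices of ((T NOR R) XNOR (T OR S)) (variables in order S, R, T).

Σm(2, 4) = (NOT S AND R AND NOT T) OR (S AND NOT R AND NOT T)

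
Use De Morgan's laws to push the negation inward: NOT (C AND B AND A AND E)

NOT C OR NOT B OR NOT A OR NOT E
De Morgan's: NOT(AND of terms) = OR of negations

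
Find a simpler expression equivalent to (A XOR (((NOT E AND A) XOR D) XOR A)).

By XOR self-cancellation ((E XOR v) XOR v = E):
= ((NOT E AND A) XOR D)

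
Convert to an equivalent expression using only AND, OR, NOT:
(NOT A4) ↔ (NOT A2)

((NOT A4) AND (NOT A2)) OR (A4 AND A2)
(Biconditional = both true or both false)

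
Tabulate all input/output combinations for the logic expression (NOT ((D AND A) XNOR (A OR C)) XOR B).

C | A | B | D | Output
----------------------
0 | 0 | 0 | 0 | 0
0 | 0 | 0 | 1 | 0
0 | 0 | 1 | 0 | 1
0 | 0 | 1 | 1 | 1
0 | 1 | 0 | 0 | 1
0 | 1 | 0 | 1 | 0
0 | 1 | 1 | 0 | 0
0 | 1 | 1 | 1 | 1
1 | 0 | 0 | 0 | 1
1 | 0 | 0 | 1 | 1
1 | 0 | 1 | 0 | 0
1 | 0 | 1 | 1 | 0
1 | 1 | 0 | 0 | 1
1 | 1 | 0 | 1 | 0
1 | 1 | 1 | 0 | 0
1 | 1 | 1 | 1 | 1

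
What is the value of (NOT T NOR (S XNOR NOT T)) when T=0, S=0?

Substituting: (NOT 0 NOR (0 XNOR NOT 0))
= 0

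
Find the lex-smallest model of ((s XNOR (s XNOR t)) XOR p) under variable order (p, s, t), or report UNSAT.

p=0, s=0, t=1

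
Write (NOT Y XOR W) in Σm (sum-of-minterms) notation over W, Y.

Σm(0, 3) = (NOT W AND NOT Y) OR (W AND Y)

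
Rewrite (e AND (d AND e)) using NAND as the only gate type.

((e NAND ((d NAND e) NAND (d NAND e))) NAND (e NAND ((d NAND e) NAND (d NAND e))))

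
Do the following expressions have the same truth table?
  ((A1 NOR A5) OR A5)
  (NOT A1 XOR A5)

No. Counterexample: with A5=1, A1=0, Expression 1 = 1 but Expression 2 = 0.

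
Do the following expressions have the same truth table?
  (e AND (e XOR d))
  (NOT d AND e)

Yes, they are equivalent — the two output columns agree on all 4 assignments:
d | e | Expression 1 | Expression 2
-----------------------------------
0 | 0 | 0 | 0
0 | 1 | 1 | 1
1 | 0 | 0 | 0
1 | 1 | 0 | 0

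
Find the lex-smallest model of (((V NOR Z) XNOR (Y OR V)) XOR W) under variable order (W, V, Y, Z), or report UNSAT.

W=0, V=0, Y=0, Z=1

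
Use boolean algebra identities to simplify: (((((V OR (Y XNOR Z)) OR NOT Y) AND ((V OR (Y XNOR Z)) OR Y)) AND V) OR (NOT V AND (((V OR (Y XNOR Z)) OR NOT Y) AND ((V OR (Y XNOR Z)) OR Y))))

By distribution ((E AND v) OR (E AND NOT v) = E) then distribution ((E OR v) AND (E OR NOT v) = E):
= (V OR (Y XNOR Z))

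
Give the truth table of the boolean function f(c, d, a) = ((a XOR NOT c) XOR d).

c | d | a | Output
------------------
0 | 0 | 0 | 1
0 | 0 | 1 | 0
0 | 1 | 0 | 0
0 | 1 | 1 | 1
1 | 0 | 0 | 0
1 | 0 | 1 | 1
1 | 1 | 0 | 1
1 | 1 | 1 | 0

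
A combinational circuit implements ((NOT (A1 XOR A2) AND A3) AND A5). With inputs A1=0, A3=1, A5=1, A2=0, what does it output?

Substituting: ((NOT (0 XOR 0) AND 1) AND 1)
= 1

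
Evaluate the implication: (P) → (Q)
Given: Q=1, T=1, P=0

Antecedent (P) = 0; consequent (Q) = 1.
0 → 1 = 1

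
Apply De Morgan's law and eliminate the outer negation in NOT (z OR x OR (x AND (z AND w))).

NOT z AND NOT x AND NOT (x AND (z AND w))
De Morgan's: NOT(OR of terms) = AND of negations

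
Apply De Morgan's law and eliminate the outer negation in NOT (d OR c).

NOT d AND NOT c
De Morgan's: NOT(OR of terms) = AND of negations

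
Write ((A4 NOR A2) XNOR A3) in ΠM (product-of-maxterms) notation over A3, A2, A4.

ΠM(0, 5, 6, 7) = (A3 OR A2 OR A4) AND (NOT A3 OR A2 OR NOT A4) AND (NOT A3 OR NOT A2 OR A4) AND (NOT A3 OR NOT A2 OR NOT A4)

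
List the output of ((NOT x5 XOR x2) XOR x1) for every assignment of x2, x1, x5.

x2 | x1 | x5 | Output
---------------------
0 | 0 | 0 | 1
0 | 0 | 1 | 0
0 | 1 | 0 | 0
0 | 1 | 1 | 1
1 | 0 | 0 | 0
1 | 0 | 1 | 1
1 | 1 | 0 | 1
1 | 1 | 1 | 0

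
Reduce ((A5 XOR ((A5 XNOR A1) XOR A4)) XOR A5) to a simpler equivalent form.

By XOR self-cancellation ((E XOR v) XOR v = E):
= ((A5 XNOR A1) XOR A4)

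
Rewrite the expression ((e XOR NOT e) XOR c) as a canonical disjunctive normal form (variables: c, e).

(NOT c AND NOT e) OR (NOT c AND e)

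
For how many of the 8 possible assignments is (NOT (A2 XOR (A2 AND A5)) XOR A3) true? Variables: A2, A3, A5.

Satisfying assignments: (0,0,0), (0,0,1), (1,0,1), (1,1,0)
Count: 4 out of 8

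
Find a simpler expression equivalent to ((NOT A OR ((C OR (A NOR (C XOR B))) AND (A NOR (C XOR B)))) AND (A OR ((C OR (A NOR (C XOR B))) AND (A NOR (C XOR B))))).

By distribution ((E OR v) AND (E OR NOT v) = E) then absorption (E AND (E OR v) = E):
= (A NOR (C XOR B))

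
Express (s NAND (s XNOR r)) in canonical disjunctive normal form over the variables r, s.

(NOT r AND NOT s) OR (NOT r AND s) OR (r AND NOT s)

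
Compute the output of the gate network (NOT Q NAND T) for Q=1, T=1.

Substituting: (NOT 1 NAND 1)
= 1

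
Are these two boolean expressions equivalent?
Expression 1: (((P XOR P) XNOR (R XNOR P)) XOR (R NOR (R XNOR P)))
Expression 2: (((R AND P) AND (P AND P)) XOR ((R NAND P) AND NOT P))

No. Counterexample: with P=0, R=0, Expression 1 = 0 but Expression 2 = 1.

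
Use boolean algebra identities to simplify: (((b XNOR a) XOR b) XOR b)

By XOR self-cancellation ((E XOR v) XOR v = E):
= (b XNOR a)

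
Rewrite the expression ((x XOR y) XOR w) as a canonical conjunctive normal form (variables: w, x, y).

(w OR x OR y) AND (w OR NOT x OR NOT y) AND (NOT w OR x OR NOT y) AND (NOT w OR NOT x OR y)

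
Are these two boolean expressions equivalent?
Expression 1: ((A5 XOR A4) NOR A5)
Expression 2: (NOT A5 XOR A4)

No. Counterexample: with A5=1, A4=1, Expression 1 = 0 but Expression 2 = 1.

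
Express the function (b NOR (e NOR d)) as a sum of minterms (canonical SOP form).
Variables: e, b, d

Σm(1, 4, 5) = (NOT e AND NOT b AND d) OR (e AND NOT b AND NOT d) OR (e AND NOT b AND d)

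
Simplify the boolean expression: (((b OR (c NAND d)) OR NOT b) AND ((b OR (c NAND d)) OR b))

By distribution ((E OR v) AND (E OR NOT v) = E):
= (b OR (c NAND d))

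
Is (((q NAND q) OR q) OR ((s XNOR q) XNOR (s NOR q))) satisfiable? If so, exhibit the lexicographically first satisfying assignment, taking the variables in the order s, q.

s=0, q=0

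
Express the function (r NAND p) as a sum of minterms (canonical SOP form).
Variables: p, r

Σm(0, 1, 2) = (NOT p AND NOT r) OR (NOT p AND r) OR (p AND NOT r)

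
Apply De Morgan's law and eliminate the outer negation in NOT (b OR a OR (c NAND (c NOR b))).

NOT b AND NOT a AND NOT (c NAND (c NOR b))
De Morgan's: NOT(OR of terms) = AND of negations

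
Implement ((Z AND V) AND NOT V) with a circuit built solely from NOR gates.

((((Z NOR Z) NOR (V NOR V)) NOR ((Z NOR Z) NOR (V NOR V))) NOR ((V NOR V) NOR (V NOR V)))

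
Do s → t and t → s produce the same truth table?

No, Converse is not equivalent to original (counterexample: t=0, s=1)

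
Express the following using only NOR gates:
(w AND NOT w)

((w NOR w) NOR ((w NOR w) NOR (w NOR w)))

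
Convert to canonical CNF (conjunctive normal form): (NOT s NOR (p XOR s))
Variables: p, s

(p OR s) AND (p OR NOT s) AND (NOT p OR s)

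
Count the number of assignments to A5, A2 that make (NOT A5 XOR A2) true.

Satisfying assignments: (0,0), (1,1)
Count: 2 out of 4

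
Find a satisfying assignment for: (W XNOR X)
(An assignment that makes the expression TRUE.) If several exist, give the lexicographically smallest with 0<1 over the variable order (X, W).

X=0, W=0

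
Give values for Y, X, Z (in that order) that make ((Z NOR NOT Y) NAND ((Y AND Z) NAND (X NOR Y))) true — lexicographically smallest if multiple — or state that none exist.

Y=0, X=0, Z=0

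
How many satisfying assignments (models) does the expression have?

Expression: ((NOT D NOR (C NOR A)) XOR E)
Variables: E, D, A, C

Satisfying assignments: (0,1,0,1), (0,1,1,0), (0,1,1,1), (1,0,0,0), (1,0,0,1), (1,0,1,0), (1,0,1,1), (1,1,0,0)
Count: 8 out of 16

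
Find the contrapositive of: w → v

Contrapositive: NOT v → NOT w
Note: A statement and its contrapositive are logically equivalent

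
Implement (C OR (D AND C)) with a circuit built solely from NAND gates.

((C NAND C) NAND (((D NAND C) NAND (D NAND C)) NAND ((D NAND C) NAND (D NAND C))))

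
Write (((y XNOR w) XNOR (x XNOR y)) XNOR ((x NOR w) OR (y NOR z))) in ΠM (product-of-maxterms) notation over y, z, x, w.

ΠM(1, 2, 7, 11, 15) = (y OR z OR x OR NOT w) AND (y OR z OR NOT x OR w) AND (y OR NOT z OR NOT x OR NOT w) AND (NOT y OR z OR NOT x OR NOT w) AND (NOT y OR NOT z OR NOT x OR NOT w)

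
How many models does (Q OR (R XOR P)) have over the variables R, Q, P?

Satisfying assignments: (0,0,1), (0,1,0), (0,1,1), (1,0,0), (1,1,0), (1,1,1)
Count: 6 out of 8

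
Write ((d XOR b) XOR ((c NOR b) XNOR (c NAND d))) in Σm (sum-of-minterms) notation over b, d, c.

Σm(0, 4, 5, 7) = (NOT b AND NOT d AND NOT c) OR (b AND NOT d AND NOT c) OR (b AND NOT d AND c) OR (b AND d AND c)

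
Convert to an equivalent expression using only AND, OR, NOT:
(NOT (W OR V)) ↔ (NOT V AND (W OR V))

((NOT (W OR V)) AND (NOT V AND (W OR V))) OR ((W OR V) AND NOT (NOT V AND (W OR V)))
(Biconditional = both true or both false)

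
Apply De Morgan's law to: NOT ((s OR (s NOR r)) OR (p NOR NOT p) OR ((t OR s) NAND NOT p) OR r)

NOT (s OR (s NOR r)) AND NOT (p NOR NOT p) AND NOT ((t OR s) NAND NOT p) AND NOT r
De Morgan's: NOT(OR of terms) = AND of negations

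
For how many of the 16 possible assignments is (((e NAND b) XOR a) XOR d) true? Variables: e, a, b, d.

Satisfying assignments: (0,0,0,0), (0,0,1,0), (0,1,0,1), (0,1,1,1), (1,0,0,0), (1,0,1,1), (1,1,0,1), (1,1,1,0)
Count: 8 out of 16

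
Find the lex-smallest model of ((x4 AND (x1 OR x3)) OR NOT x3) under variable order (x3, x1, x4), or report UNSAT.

x3=0, x1=0, x4=0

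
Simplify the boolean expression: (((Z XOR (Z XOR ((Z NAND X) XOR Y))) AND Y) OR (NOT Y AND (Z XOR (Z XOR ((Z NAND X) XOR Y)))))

By distribution ((E AND v) OR (E AND NOT v) = E) then XOR self-cancellation ((E XOR v) XOR v = E):
= ((Z NAND X) XOR Y)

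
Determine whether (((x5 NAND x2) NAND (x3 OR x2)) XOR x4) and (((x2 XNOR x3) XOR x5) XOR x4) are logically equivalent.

No. Counterexample: with x2=0, x5=1, x3=0, x4=0, Expression 1 = 1 but Expression 2 = 0.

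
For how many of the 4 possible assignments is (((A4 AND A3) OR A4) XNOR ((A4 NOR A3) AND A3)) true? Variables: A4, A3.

Satisfying assignments: (0,0), (0,1)
Count: 2 out of 4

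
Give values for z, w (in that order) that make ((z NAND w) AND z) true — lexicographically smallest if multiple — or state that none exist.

z=1, w=0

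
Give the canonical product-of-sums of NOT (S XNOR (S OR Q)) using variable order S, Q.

ΠM(0, 2, 3) = (S OR Q) AND (NOT S OR Q) AND (NOT S OR NOT Q)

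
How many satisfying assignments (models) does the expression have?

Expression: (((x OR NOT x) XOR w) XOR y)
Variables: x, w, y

Satisfying assignments: (0,0,0), (0,1,1), (1,0,0), (1,1,1)
Count: 4 out of 8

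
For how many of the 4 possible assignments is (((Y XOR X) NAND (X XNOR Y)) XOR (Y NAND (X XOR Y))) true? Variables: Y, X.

Satisfying assignments: (1,0)
Count: 1 out of 4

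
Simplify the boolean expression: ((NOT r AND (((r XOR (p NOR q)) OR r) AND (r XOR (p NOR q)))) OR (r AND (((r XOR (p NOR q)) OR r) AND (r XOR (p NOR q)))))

By distribution ((E AND v) OR (E AND NOT v) = E) then absorption (E AND (E OR v) = E):
= (r XOR (p NOR q))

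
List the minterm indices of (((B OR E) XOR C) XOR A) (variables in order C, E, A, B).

Σm(1, 2, 4, 5, 8, 11, 14, 15) = (NOT C AND NOT E AND NOT A AND B) OR (NOT C AND NOT E AND A AND NOT B) OR (NOT C AND E AND NOT A AND NOT B) OR (NOT C AND E AND NOT A AND B) OR (C AND NOT E AND NOT A AND NOT B) OR (C AND NOT E AND A AND B) OR (C AND E AND A AND NOT B) OR (C AND E AND A AND B)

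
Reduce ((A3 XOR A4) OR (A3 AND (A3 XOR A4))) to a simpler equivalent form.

By absorption (E OR (E AND v) = E):
= (A3 XOR A4)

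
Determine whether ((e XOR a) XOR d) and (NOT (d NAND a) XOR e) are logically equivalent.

No. Counterexample: with d=0, a=1, e=0, Expression 1 = 1 but Expression 2 = 0.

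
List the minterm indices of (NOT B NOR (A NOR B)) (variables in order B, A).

Σm(2, 3) = (B AND NOT A) OR (B AND A)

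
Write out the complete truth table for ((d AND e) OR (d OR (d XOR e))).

e | d | Output
--------------
0 | 0 | 0
0 | 1 | 1
1 | 0 | 1
1 | 1 | 1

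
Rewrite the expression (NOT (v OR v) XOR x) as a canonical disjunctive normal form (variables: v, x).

(NOT v AND NOT x) OR (v AND x)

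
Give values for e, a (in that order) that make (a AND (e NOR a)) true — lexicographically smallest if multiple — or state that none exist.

UNSATISFIABLE - no assignment makes this expression true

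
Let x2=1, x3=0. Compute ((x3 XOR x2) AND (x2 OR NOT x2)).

Substituting: ((0 XOR 1) AND (1 OR NOT 1))
= 1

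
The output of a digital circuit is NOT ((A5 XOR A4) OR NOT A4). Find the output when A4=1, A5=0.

Substituting: NOT ((0 XOR 1) OR NOT 1)
= 0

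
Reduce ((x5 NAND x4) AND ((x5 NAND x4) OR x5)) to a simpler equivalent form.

By absorption (E AND (E OR v) = E):
= (x5 NAND x4)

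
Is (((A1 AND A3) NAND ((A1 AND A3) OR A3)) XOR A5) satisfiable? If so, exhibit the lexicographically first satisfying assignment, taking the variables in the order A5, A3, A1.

A5=0, A3=0, A1=0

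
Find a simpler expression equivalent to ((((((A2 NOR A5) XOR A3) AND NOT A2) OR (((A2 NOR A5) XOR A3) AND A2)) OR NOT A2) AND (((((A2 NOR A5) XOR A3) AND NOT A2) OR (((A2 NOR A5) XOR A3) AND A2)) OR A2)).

By distribution ((E OR v) AND (E OR NOT v) = E) then distribution ((E AND v) OR (E AND NOT v) = E):
= ((A2 NOR A5) XOR A3)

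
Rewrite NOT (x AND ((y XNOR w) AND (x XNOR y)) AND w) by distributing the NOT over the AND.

NOT x OR NOT ((y XNOR w) AND (x XNOR y)) OR NOT w
De Morgan's: NOT(AND of terms) = OR of negations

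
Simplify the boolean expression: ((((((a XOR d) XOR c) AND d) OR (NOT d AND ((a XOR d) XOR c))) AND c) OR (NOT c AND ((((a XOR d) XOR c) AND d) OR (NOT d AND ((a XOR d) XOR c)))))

By distribution ((E AND v) OR (E AND NOT v) = E) then distribution ((E AND v) OR (E AND NOT v) = E):
= ((a XOR d) XOR c)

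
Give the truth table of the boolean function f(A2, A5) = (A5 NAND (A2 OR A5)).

A2 | A5 | Output
----------------
0 | 0 | 1
0 | 1 | 0
1 | 0 | 1
1 | 1 | 0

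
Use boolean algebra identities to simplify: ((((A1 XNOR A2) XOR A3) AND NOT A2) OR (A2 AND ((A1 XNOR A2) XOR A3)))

By distribution ((E AND v) OR (E AND NOT v) = E):
= ((A1 XNOR A2) XOR A3)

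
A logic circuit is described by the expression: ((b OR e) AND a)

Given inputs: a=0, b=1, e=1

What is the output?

Substituting: ((1 OR 1) AND 0)
= 0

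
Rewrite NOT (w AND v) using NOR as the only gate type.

(((w NOR w) NOR (v NOR v)) NOR ((w NOR w) NOR (v NOR v)))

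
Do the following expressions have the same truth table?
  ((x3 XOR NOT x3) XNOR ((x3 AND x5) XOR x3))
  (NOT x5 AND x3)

Yes, they are equivalent — the two output columns agree on all 4 assignments:
x5 | x3 | Expression 1 | Expression 2
-------------------------------------
0 | 0 | 0 | 0
0 | 1 | 1 | 1
1 | 0 | 0 | 0
1 | 1 | 0 | 0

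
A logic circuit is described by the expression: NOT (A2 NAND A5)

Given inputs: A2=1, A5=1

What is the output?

Substituting: NOT (1 NAND 1)
= 1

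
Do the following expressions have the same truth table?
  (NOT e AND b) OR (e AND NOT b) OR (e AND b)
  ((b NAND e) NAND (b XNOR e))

Yes, they are equivalent — the two output columns agree on all 4 assignments:
e | b | Expression 1 | Expression 2
-----------------------------------
0 | 0 | 0 | 0
0 | 1 | 1 | 1
1 | 0 | 1 | 1
1 | 1 | 1 | 1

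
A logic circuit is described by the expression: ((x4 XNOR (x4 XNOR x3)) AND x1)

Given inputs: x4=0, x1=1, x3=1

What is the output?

Substituting: ((0 XNOR (0 XNOR 1)) AND 1)
= 1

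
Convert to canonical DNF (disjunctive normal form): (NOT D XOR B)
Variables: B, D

(NOT B AND NOT D) OR (B AND D)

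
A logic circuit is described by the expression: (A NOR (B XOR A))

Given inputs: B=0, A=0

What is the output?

Substituting: (0 NOR (0 XOR 0))
= 1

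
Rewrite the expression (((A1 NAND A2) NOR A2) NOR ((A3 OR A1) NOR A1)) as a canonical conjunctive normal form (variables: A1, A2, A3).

(A1 OR A2 OR A3) AND (A1 OR NOT A2 OR A3)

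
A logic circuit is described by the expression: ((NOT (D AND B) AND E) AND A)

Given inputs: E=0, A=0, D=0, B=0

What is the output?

Substituting: ((NOT (0 AND 0) AND 0) AND 0)
= 0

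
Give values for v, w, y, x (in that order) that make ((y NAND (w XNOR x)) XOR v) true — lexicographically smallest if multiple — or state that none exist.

v=0, w=0, y=0, x=0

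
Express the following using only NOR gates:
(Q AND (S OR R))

((Q NOR Q) NOR (((S NOR R) NOR (S NOR R)) NOR ((S NOR R) NOR (S NOR R))))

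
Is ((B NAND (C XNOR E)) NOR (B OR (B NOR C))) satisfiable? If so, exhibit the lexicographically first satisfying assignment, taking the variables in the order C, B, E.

UNSATISFIABLE - no assignment makes this expression true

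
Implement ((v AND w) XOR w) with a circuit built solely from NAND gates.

((((v NAND w) NAND (v NAND w)) NAND (((v NAND w) NAND (v NAND w)) NAND w)) NAND (w NAND (((v NAND w) NAND (v NAND w)) NAND w)))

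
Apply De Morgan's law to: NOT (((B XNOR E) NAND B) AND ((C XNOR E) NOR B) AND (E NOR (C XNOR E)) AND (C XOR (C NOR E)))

NOT ((B XNOR E) NAND B) OR NOT ((C XNOR E) NOR B) OR NOT (E NOR (C XNOR E)) OR NOT (C XOR (C NOR E))
De Morgan's: NOT(AND of terms) = OR of negations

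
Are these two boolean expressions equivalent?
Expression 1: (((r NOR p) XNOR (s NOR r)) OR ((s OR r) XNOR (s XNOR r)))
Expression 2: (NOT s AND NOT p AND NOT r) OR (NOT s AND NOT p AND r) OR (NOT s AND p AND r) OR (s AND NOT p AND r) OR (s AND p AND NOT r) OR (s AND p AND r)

Yes, they are equivalent — the two output columns agree on all 8 assignments:
s | p | r | Expression 1 | Expression 2
---------------------------------------
0 | 0 | 0 | 1 | 1
0 | 0 | 1 | 1 | 1
0 | 1 | 0 | 0 | 0
0 | 1 | 1 | 1 | 1
1 | 0 | 0 | 0 | 0
1 | 0 | 1 | 1 | 1
1 | 1 | 0 | 1 | 1
1 | 1 | 1 | 1 | 1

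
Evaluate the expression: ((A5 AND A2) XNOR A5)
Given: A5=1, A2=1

Substituting: ((1 AND 1) XNOR 1)
= 1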